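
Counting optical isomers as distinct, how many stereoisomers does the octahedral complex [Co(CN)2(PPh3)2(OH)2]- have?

6

The six octahedral sites form three mutually perpendicular trans pairs.
There are 5 geometric isomers: CN trans, PPh3 trans, OH trans; CN trans, PPh3 cis, OH cis; CN cis, PPh3 trans, OH cis; CN cis, PPh3 cis, OH cis (chiral); CN cis, PPh3 cis, OH trans.
One of these lacks any improper symmetry element and so occurs as an enantiomeric pair, giving 5 + 1 = 6 stereoisomers in total.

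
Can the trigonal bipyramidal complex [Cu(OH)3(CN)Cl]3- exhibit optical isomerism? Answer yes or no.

Systematic placement gives 4 geometric isomers: CN axial, Cl axial; CN axial, Cl equatorial; CN equatorial, Cl axial; CN equatorial, Cl equatorial.
Each arrangement has an internal mirror plane or centre of symmetry, so none is chiral.

no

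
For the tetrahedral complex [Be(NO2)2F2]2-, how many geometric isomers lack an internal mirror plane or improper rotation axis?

All four vertices of a tetrahedron are equivalent and mutually adjacent, so cis/trans isomerism cannot arise.
Only one geometric arrangement is possible.

0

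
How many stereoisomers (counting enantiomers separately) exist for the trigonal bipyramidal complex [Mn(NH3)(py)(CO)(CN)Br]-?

20

In a trigonal bipyramid the two axial positions differ from the three equatorial ones.
Systematic enumeration (placing each ligand type in turn and discarding arrangements equivalent by rotation or reflection) gives 10 geometric isomers.
Of these, 10 lack any improper symmetry element and so occur as enantiomeric pairs, giving 10 + 10 = 20 stereoisomers in total.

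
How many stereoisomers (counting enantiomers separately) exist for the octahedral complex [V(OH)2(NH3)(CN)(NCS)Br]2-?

The six octahedral sites form three mutually perpendicular trans pairs.
Placing the ligands in turn and identifying arrangements related by rotation or reflection leaves 9 distinct geometric isomers.
Of these, 6 lack any improper symmetry element and so occur as enantiomeric pairs, giving 9 + 6 = 15 stereoisomers in total.

15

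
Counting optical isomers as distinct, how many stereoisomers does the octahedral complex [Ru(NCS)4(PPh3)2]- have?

Working through the distinct placements yields 2 geometric isomers: PPh3 trans; PPh3 cis.
Each arrangement has an internal mirror plane or centre of symmetry, so none is chiral.

2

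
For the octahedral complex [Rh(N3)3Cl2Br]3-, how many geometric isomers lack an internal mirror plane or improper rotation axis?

0

Systematic placement gives 3 geometric isomers: N3 mer, Cl cis; N3 mer, Cl trans; N3 fac, Cl cis.
Each arrangement has an internal mirror plane or centre of symmetry, so none is chiral.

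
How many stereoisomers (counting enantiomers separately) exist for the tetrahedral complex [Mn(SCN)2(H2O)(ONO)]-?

1

Only one geometric arrangement is possible.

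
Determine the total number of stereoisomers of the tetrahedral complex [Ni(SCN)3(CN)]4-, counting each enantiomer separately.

Only one geometric arrangement is possible.

1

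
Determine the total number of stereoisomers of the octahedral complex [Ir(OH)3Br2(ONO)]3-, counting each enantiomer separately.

An octahedron has six vertices in three trans pairs; every non-trans pair is cis.
The distinct arrangements are (3 in all): OH mer, Br trans; OH fac, Br cis; OH mer, Br cis.
Each arrangement has an internal mirror plane or centre of symmetry, so none is chiral.

3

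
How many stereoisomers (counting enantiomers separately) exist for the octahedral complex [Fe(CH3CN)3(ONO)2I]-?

3

The six octahedral sites form three mutually perpendicular trans pairs.
There are 3 geometric isomers: CH3CN mer, ONO trans; CH3CN mer, ONO cis; CH3CN fac, ONO cis.
Each arrangement has an internal mirror plane or centre of symmetry, so none is chiral.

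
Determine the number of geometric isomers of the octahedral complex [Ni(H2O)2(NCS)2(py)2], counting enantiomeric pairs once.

An octahedron has six vertices in three trans pairs; every non-trans pair is cis.
Working through the distinct placements yields 5 geometric isomers: H2O trans, NCS trans, py trans; H2O trans, NCS cis, py cis; H2O cis, NCS cis, py trans; H2O cis, NCS cis, py cis (chiral); H2O cis, NCS trans, py cis.

5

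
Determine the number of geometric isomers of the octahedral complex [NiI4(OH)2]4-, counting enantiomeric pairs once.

2

In an octahedral complex each vertex has one trans partner and four cis neighbours.
Working through the distinct placements yields 2 geometric isomers: OH trans; OH cis.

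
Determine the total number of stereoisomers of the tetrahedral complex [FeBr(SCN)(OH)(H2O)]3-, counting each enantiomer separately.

Only one geometric arrangement is possible; it has no improper symmetry element, so it exists as a pair of enantiomers (2 stereoisomers).

2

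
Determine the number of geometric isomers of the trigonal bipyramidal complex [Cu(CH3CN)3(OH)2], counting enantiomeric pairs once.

3

A trigonal bipyramid has two axial and three equatorial sites, which are chemically inequivalent.
Systematic placement gives 3 geometric isomers: OH both equatorial; OH one axial, one equatorial; OH both axial.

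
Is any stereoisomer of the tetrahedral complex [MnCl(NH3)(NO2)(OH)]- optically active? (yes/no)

In a tetrahedral complex all four positions are equivalent and every pair of ligands is adjacent — there is no cis/trans distinction.
Only one geometric arrangement is possible; it has no improper symmetry element, so it exists as a pair of enantiomers (2 stereoisomers).

yes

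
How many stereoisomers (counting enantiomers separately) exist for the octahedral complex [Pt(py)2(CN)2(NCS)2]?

6

Systematic placement gives 5 geometric isomers: py trans, CN trans, NCS trans; py cis, CN trans, NCS cis; py trans, CN cis, NCS cis; py cis, CN cis, NCS cis (chiral); py cis, CN cis, NCS trans.
One of these lacks any improper symmetry element and so occurs as an enantiomeric pair, giving 5 + 1 = 6 stereoisomers in total.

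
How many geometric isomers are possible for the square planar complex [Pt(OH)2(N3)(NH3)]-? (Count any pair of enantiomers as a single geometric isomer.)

A square has two trans pairs of vertices; adjacent vertices are cis.
Systematic placement gives 2 geometric isomers: OH cis; OH trans.

2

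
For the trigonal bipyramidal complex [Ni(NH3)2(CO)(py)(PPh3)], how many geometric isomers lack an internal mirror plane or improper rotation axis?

Placing the ligands in turn and identifying arrangements related by rotation or reflection leaves 7 distinct geometric isomers.
Of these, 3 lack any improper symmetry element and so occur as enantiomeric pairs, giving 7 + 3 = 10 stereoisomers in total.

3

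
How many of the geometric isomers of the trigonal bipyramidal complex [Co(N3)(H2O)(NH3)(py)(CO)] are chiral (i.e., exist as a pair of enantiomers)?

Exhaustive case analysis gives 10 geometric isomers.
Of these, 10 lack any improper symmetry element and so occur as enantiomeric pairs, giving 10 + 10 = 20 stereoisomers in total.

10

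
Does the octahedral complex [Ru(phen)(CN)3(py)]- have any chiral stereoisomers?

The six octahedral sites form three mutually perpendicular trans pairs.
Each phen is bidentate and must span two cis positions.
The distinct arrangements are (2 in all): CN mer; CN fac.
Each arrangement has an internal mirror plane or centre of symmetry, so none is chiral.

no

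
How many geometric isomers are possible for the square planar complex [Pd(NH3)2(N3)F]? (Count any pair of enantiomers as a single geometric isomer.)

A square has two trans pairs of vertices; adjacent vertices are cis.
The distinct arrangements are (2 in all): NH3 cis; NH3 trans.

2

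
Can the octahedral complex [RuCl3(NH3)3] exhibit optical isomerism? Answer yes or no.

no

In an octahedral complex each vertex has one trans partner and four cis neighbours.
There are 2 geometric isomers: Cl mer; Cl fac.
Each arrangement has an internal mirror plane or centre of symmetry, so none is chiral.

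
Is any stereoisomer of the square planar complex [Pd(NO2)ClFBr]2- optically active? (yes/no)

A square has two trans pairs of vertices; adjacent vertices are cis.
Systematic placement gives 3 geometric isomers: (Br/F trans, Cl/NO2 trans); (Br/NO2 trans, Cl/F trans); (Br/Cl trans, F/NO2 trans).
Each arrangement has an internal mirror plane or centre of symmetry, so none is chiral.

no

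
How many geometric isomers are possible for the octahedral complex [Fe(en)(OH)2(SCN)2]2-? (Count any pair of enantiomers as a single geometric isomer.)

3

In an octahedral complex each vertex has one trans partner and four cis neighbours.
Each en is bidentate and must span two cis positions.
Systematic placement gives 3 geometric isomers: OH trans, SCN cis; OH cis, SCN cis (chiral); OH cis, SCN trans.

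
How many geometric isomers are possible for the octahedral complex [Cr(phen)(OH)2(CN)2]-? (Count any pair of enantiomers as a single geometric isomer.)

3

In an octahedral complex each vertex has one trans partner and four cis neighbours.
Each phen is bidentate and must span two cis positions.
Systematic placement gives 3 geometric isomers: OH cis, CN trans; OH cis, CN cis (chiral); OH trans, CN cis.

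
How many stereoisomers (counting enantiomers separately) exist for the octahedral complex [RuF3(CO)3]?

In an octahedral complex each vertex has one trans partner and four cis neighbours.
Systematic placement gives 2 geometric isomers: F mer; F fac.
Each arrangement has an internal mirror plane or centre of symmetry, so none is chiral.

2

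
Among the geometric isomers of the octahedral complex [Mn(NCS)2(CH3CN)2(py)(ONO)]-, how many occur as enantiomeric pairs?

In an octahedral complex each vertex has one trans partner and four cis neighbours.
Working through the distinct placements yields 6 geometric isomers: NCS trans, CH3CN trans; NCS cis, CH3CN trans; NCS cis, CH3CN cis (3 arrangements, 2 chiral); NCS trans, CH3CN cis.
Of these, 2 lack any improper symmetry element and so occur as enantiomeric pairs, giving 6 + 2 = 8 stereoisomers in total.

2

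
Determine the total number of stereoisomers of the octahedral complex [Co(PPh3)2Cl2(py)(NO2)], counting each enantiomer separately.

8

An octahedron has six vertices in three trans pairs; every non-trans pair is cis.
Systematic placement gives 6 geometric isomers: PPh3 cis, Cl trans; PPh3 trans, Cl trans; PPh3 cis, Cl cis (3 arrangements, 2 chiral); PPh3 trans, Cl cis.
Of these, 2 lack any improper symmetry element and so occur as enantiomeric pairs, giving 6 + 2 = 8 stereoisomers in total.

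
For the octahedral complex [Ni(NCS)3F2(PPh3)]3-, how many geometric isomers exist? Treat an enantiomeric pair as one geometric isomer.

In an octahedral complex each vertex has one trans partner and four cis neighbours.
The distinct arrangements are (3 in all): NCS mer, F trans; NCS fac, F cis; NCS mer, F cis.

3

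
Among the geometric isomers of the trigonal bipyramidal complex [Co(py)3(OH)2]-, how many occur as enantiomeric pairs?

In a trigonal bipyramid the two axial positions differ from the three equatorial ones.
Working through the distinct placements yields 3 geometric isomers: OH both axial; OH one axial, one equatorial; OH both equatorial.
Each arrangement has an internal mirror plane or centre of symmetry, so none is chiral.

0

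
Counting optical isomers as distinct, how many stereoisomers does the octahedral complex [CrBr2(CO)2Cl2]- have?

6

The six octahedral sites form three mutually perpendicular trans pairs.
There are 5 geometric isomers: Br trans, CO trans, Cl trans; Br trans, CO cis, Cl cis; Br cis, CO cis, Cl trans; Br cis, CO cis, Cl cis (chiral); Br cis, CO trans, Cl cis.
One of these lacks any improper symmetry element and so occurs as an enantiomeric pair, giving 5 + 1 = 6 stereoisomers in total.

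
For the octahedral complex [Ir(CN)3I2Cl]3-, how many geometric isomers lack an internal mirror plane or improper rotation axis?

0

An octahedron has six vertices in three trans pairs; every non-trans pair is cis.
Systematic placement gives 3 geometric isomers: CN mer, I trans; CN mer, I cis; CN fac, I cis.
Each arrangement has an internal mirror plane or centre of symmetry, so none is chiral.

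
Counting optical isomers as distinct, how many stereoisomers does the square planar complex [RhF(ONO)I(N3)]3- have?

3

A square has two trans pairs of vertices; adjacent vertices are cis.
There are 3 geometric isomers: (F/N3 trans, I/ONO trans); (F/ONO trans, I/N3 trans); (F/I trans, N3/ONO trans).
Each arrangement has an internal mirror plane or centre of symmetry, so none is chiral.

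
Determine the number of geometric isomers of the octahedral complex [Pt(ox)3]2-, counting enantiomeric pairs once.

The six octahedral sites form three mutually perpendicular trans pairs.
Each ox is bidentate and must span two cis positions.
Only one geometric arrangement is possible; it has no improper symmetry element, so it exists as a pair of enantiomers (2 stereoisomers).

1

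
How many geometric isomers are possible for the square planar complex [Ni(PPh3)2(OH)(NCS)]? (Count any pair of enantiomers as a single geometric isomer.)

A square has two trans pairs of vertices; adjacent vertices are cis.
There are 2 geometric isomers: PPh3 cis; PPh3 trans.

2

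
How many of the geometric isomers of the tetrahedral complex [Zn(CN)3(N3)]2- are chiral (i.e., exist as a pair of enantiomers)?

Only one geometric arrangement is possible.

0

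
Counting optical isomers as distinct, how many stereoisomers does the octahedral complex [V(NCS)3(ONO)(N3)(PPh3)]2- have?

5

The six octahedral sites form three mutually perpendicular trans pairs.
Systematic placement gives 4 geometric isomers: NCS mer (3 arrangements); NCS fac (chiral).
One of these lacks any improper symmetry element and so occurs as an enantiomeric pair, giving 4 + 1 = 5 stereoisomers in total.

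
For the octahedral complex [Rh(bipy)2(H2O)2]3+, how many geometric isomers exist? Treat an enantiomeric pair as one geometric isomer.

2

An octahedron has six vertices in three trans pairs; every non-trans pair is cis.
Each bipy is bidentate and must span two cis positions.
The distinct arrangements are (2 in all): H2O trans; H2O cis (chiral).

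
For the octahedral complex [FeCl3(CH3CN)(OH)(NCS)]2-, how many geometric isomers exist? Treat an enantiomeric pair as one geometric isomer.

In an octahedral complex each vertex has one trans partner and four cis neighbours.
Working through the distinct placements yields 4 geometric isomers: Cl mer (3 arrangements); Cl fac (chiral).

4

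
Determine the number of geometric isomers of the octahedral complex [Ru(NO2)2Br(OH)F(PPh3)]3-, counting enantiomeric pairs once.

9

Exhaustive case analysis gives 9 geometric isomers.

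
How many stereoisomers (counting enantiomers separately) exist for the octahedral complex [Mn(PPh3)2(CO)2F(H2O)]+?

In an octahedral complex each vertex has one trans partner and four cis neighbours.
Working through the distinct placements yields 6 geometric isomers: PPh3 trans, CO trans; PPh3 cis, CO trans; PPh3 trans, CO cis; PPh3 cis, CO cis (3 arrangements, 2 chiral).
Of these, 2 lack any improper symmetry element and so occur as enantiomeric pairs, giving 6 + 2 = 8 stereoisomers in total.

8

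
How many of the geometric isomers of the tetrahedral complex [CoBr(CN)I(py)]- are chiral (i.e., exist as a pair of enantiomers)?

In a tetrahedral complex all four positions are equivalent and every pair of ligands is adjacent — there is no cis/trans distinction.
Only one geometric arrangement is possible; it has no improper symmetry element, so it exists as a pair of enantiomers (2 stereoisomers).

1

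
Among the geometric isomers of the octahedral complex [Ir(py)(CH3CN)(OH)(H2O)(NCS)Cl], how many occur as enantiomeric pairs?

15

Placing the ligands in turn and identifying arrangements related by rotation or reflection leaves 15 distinct geometric isomers.
Of these, 15 lack any improper symmetry element and so occur as enantiomeric pairs, giving 15 + 15 = 30 stereoisomers in total.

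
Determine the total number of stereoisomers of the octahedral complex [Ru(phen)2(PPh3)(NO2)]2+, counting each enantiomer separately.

3

The six octahedral sites form three mutually perpendicular trans pairs.
Each phen is bidentate and must span two cis positions.
Working through the distinct placements yields 2 geometric isomers: PPh3 and NO2 mutually trans; PPh3 and NO2 mutually cis (chiral).
One of these lacks any improper symmetry element and so occurs as an enantiomeric pair, giving 2 + 1 = 3 stereoisomers in total.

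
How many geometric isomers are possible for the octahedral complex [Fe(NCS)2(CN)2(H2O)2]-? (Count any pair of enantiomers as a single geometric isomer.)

The six octahedral sites form three mutually perpendicular trans pairs.
Working through the distinct placements yields 5 geometric isomers: NCS trans, CN trans, H2O trans; NCS cis, CN trans, H2O cis; NCS trans, CN cis, H2O cis; NCS cis, CN cis, H2O cis (chiral); NCS cis, CN cis, H2O trans.

5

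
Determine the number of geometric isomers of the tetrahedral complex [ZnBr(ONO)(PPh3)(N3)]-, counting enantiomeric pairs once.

All four vertices of a tetrahedron are equivalent and mutually adjacent, so cis/trans isomerism cannot arise.
Only one geometric arrangement is possible; it has no improper symmetry element, so it exists as a pair of enantiomers (2 stereoisomers).

1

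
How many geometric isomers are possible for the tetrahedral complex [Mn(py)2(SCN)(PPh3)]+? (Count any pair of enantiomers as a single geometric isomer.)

1

All four vertices of a tetrahedron are equivalent and mutually adjacent, so cis/trans isomerism cannot arise.
Only one geometric arrangement is possible.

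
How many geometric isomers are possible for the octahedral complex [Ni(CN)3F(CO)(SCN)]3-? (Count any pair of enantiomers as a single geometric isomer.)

Working through the distinct placements yields 4 geometric isomers: CN mer (3 arrangements); CN fac (chiral).

4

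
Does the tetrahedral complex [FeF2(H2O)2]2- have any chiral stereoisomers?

no

Only one geometric arrangement is possible.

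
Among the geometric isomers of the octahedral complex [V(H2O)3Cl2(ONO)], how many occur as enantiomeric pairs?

The distinct arrangements are (3 in all): H2O mer, Cl trans; H2O fac, Cl cis; H2O mer, Cl cis.
Each arrangement has an internal mirror plane or centre of symmetry, so none is chiral.

0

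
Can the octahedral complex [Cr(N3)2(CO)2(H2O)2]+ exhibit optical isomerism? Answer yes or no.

Systematic placement gives 5 geometric isomers: N3 trans, CO trans, H2O trans; N3 cis, CO trans, H2O cis; N3 trans, CO cis, H2O cis; N3 cis, CO cis, H2O cis (chiral); N3 cis, CO cis, H2O trans.
One of these lacks any improper symmetry element and so occurs as an enantiomeric pair, giving 5 + 1 = 6 stereoisomers in total.

yes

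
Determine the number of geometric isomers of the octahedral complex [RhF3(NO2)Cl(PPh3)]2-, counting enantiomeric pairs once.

In an octahedral complex each vertex has one trans partner and four cis neighbours.
The distinct arrangements are (4 in all): F mer (3 arrangements); F fac (chiral).

4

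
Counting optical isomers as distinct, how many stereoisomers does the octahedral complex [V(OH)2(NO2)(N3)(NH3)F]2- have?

15

Systematic enumeration (placing each ligand type in turn and discarding arrangements equivalent by rotation or reflection) gives 9 geometric isomers.
Of these, 6 lack any improper symmetry element and so occur as enantiomeric pairs, giving 9 + 6 = 15 stereoisomers in total.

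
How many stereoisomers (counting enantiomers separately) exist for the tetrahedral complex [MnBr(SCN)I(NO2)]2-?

All four vertices of a tetrahedron are equivalent and mutually adjacent, so cis/trans isomerism cannot arise.
Only one geometric arrangement is possible; it has no improper symmetry element, so it exists as a pair of enantiomers (2 stereoisomers).

2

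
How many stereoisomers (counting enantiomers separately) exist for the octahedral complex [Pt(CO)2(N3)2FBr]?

8

An octahedron has six vertices in three trans pairs; every non-trans pair is cis.
Systematic placement gives 6 geometric isomers: CO cis, N3 trans; CO cis, N3 cis (3 arrangements, 2 chiral); CO trans, N3 trans; CO trans, N3 cis.
Of these, 2 lack any improper symmetry element and so occur as enantiomeric pairs, giving 6 + 2 = 8 stereoisomers in total.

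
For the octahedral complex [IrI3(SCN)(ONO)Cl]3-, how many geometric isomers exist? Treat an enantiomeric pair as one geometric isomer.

4

The distinct arrangements are (4 in all): I mer (3 arrangements); I fac (chiral).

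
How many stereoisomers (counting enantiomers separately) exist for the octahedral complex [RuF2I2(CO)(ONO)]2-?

8

The six octahedral sites form three mutually perpendicular trans pairs.
There are 6 geometric isomers: F cis, I cis (3 arrangements, 2 chiral); F cis, I trans; F trans, I cis; F trans, I trans.
Of these, 2 lack any improper symmetry element and so occur as enantiomeric pairs, giving 6 + 2 = 8 stereoisomers in total.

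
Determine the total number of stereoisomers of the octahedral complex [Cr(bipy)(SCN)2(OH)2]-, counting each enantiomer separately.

4

Each bipy is bidentate and must span two cis positions.
Systematic placement gives 3 geometric isomers: SCN cis, OH trans; SCN cis, OH cis (chiral); SCN trans, OH cis.
One of these lacks any improper symmetry element and so occurs as an enantiomeric pair, giving 3 + 1 = 4 stereoisomers in total.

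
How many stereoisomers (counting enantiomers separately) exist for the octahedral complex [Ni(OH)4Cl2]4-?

2

An octahedron has six vertices in three trans pairs; every non-trans pair is cis.
Systematic placement gives 2 geometric isomers: Cl trans; Cl cis.
Each arrangement has an internal mirror plane or centre of symmetry, so none is chiral.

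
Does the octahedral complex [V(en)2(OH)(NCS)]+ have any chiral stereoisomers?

The six octahedral sites form three mutually perpendicular trans pairs.
Each en is bidentate and must span two cis positions.
The distinct arrangements are (2 in all): OH and NCS mutually trans; OH and NCS mutually cis (chiral).
One of these lacks any improper symmetry element and so occurs as an enantiomeric pair, giving 2 + 1 = 3 stereoisomers in total.

yes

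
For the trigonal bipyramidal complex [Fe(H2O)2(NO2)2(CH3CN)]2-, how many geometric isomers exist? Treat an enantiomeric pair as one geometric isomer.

In a trigonal bipyramid the two axial positions differ from the three equatorial ones.
Placing the ligands in turn and identifying arrangements related by rotation or reflection leaves 5 distinct geometric isomers.

5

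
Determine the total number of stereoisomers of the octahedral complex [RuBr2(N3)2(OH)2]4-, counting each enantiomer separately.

6

An octahedron has six vertices in three trans pairs; every non-trans pair is cis.
Systematic placement gives 5 geometric isomers: Br trans, N3 trans, OH trans; Br trans, N3 cis, OH cis; Br cis, N3 cis, OH trans; Br cis, N3 cis, OH cis (chiral); Br cis, N3 trans, OH cis.
One of these lacks any improper symmetry element and so occurs as an enantiomeric pair, giving 5 + 1 = 6 stereoisomers in total.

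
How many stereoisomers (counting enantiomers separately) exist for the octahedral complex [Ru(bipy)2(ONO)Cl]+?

3

An octahedron has six vertices in three trans pairs; every non-trans pair is cis.
Each bipy is bidentate and must span two cis positions.
There are 2 geometric isomers: ONO and Cl mutually trans; ONO and Cl mutually cis (chiral).
One of these lacks any improper symmetry element and so occurs as an enantiomeric pair, giving 2 + 1 = 3 stereoisomers in total.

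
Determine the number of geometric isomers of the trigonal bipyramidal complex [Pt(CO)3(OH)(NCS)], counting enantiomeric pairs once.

A trigonal bipyramid has two axial and three equatorial sites, which are chemically inequivalent.
Working through the distinct placements yields 4 geometric isomers: OH equatorial, NCS equatorial; OH equatorial, NCS axial; OH axial, NCS equatorial; OH axial, NCS axial.

4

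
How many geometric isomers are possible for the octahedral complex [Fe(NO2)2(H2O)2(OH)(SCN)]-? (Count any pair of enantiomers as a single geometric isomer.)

The six octahedral sites form three mutually perpendicular trans pairs.
There are 6 geometric isomers: NO2 trans, H2O trans; NO2 cis, H2O trans; NO2 cis, H2O cis (3 arrangements, 2 chiral); NO2 trans, H2O cis.

6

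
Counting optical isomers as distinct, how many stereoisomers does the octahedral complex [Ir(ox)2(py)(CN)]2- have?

3

An octahedron has six vertices in three trans pairs; every non-trans pair is cis.
Each ox is bidentate and must span two cis positions.
The distinct arrangements are (2 in all): py and CN mutually cis (chiral); py and CN mutually trans.
One of these lacks any improper symmetry element and so occurs as an enantiomeric pair, giving 2 + 1 = 3 stereoisomers in total.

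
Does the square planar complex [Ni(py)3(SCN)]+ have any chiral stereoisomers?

Only one geometric arrangement is possible.

no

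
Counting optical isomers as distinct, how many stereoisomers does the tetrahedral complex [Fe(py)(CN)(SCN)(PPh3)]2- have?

2

Only one geometric arrangement is possible; it has no improper symmetry element, so it exists as a pair of enantiomers (2 stereoisomers).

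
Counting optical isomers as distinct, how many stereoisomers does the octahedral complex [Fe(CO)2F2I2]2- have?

6

In an octahedral complex each vertex has one trans partner and four cis neighbours.
Systematic placement gives 5 geometric isomers: CO trans, F trans, I trans; CO trans, F cis, I cis; CO cis, F cis, I trans; CO cis, F cis, I cis (chiral); CO cis, F trans, I cis.
One of these lacks any improper symmetry element and so occurs as an enantiomeric pair, giving 5 + 1 = 6 stereoisomers in total.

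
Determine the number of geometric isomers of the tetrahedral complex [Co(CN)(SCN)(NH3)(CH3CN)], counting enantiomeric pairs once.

All four vertices of a tetrahedron are equivalent and mutually adjacent, so cis/trans isomerism cannot arise.
Only one geometric arrangement is possible; it has no improper symmetry element, so it exists as a pair of enantiomers (2 stereoisomers).

1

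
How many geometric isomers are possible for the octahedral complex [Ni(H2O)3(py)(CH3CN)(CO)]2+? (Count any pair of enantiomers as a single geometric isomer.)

4

Systematic placement gives 4 geometric isomers: H2O mer (3 arrangements); H2O fac (chiral).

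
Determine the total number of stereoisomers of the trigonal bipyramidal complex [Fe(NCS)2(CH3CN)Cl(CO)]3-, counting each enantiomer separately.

In a trigonal bipyramid the two axial positions differ from the three equatorial ones.
Exhaustive case analysis gives 7 geometric isomers.
Of these, 3 lack any improper symmetry element and so occur as enantiomeric pairs, giving 7 + 3 = 10 stereoisomers in total.

10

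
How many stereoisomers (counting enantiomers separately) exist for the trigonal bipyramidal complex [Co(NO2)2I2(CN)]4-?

In a trigonal bipyramid the two axial positions differ from the three equatorial ones.
Systematic enumeration (placing each ligand type in turn and discarding arrangements equivalent by rotation or reflection) gives 5 geometric isomers.
One of these lacks any improper symmetry element and so occurs as an enantiomeric pair, giving 5 + 1 = 6 stereoisomers in total.

6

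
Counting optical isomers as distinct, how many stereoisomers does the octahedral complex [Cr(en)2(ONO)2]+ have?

In an octahedral complex each vertex has one trans partner and four cis neighbours.
Each en is bidentate and must span two cis positions.
Systematic placement gives 2 geometric isomers: ONO trans; ONO cis (chiral).
One of these lacks any improper symmetry element and so occurs as an enantiomeric pair, giving 2 + 1 = 3 stereoisomers in total.

3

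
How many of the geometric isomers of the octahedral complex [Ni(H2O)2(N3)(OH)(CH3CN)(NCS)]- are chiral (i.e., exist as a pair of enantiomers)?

Exhaustive case analysis gives 9 geometric isomers.
Of these, 6 lack any improper symmetry element and so occur as enantiomeric pairs, giving 9 + 6 = 15 stereoisomers in total.

6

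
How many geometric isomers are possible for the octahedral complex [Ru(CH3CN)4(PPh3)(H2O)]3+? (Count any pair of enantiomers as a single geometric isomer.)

2

The distinct arrangements are (2 in all): PPh3 and H2O mutually trans; PPh3 and H2O mutually cis.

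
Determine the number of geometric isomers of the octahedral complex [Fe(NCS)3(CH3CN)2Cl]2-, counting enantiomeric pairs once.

3

The six octahedral sites form three mutually perpendicular trans pairs.
Working through the distinct placements yields 3 geometric isomers: NCS mer, CH3CN trans; NCS mer, CH3CN cis; NCS fac, CH3CN cis.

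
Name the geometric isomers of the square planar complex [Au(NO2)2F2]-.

cis and trans

A square has two trans pairs of vertices; adjacent vertices are cis.
Working through the distinct placements yields 2 geometric isomers: NO2 cis; NO2 trans.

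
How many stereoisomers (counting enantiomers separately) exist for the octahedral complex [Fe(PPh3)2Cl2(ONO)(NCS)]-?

In an octahedral complex each vertex has one trans partner and four cis neighbours.
There are 6 geometric isomers: PPh3 trans, Cl trans; PPh3 cis, Cl trans; PPh3 trans, Cl cis; PPh3 cis, Cl cis (3 arrangements, 2 chiral).
Of these, 2 lack any improper symmetry element and so occur as enantiomeric pairs, giving 6 + 2 = 8 stereoisomers in total.

8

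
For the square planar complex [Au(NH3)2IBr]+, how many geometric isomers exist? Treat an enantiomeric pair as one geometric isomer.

2

A square has two trans pairs of vertices; adjacent vertices are cis.
Systematic placement gives 2 geometric isomers: NH3 cis; NH3 trans.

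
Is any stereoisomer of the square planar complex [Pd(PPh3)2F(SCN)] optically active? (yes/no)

The distinct arrangements are (2 in all): PPh3 cis; PPh3 trans.
Each arrangement has an internal mirror plane or centre of symmetry, so none is chiral.

no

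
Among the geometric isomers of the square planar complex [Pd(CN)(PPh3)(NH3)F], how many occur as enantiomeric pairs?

A square has two trans pairs of vertices; adjacent vertices are cis.
Systematic placement gives 3 geometric isomers: (CN/NH3 trans, F/PPh3 trans); (CN/PPh3 trans, F/NH3 trans); (CN/F trans, NH3/PPh3 trans).
Each arrangement has an internal mirror plane or centre of symmetry, so none is chiral.

0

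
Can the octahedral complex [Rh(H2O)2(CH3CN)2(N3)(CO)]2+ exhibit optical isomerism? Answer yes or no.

yes

In an octahedral complex each vertex has one trans partner and four cis neighbours.
Working through the distinct placements yields 6 geometric isomers: H2O cis, CH3CN trans; H2O trans, CH3CN trans; H2O cis, CH3CN cis (3 arrangements, 2 chiral); H2O trans, CH3CN cis.
Of these, 2 lack any improper symmetry element and so occur as enantiomeric pairs, giving 6 + 2 = 8 stereoisomers in total.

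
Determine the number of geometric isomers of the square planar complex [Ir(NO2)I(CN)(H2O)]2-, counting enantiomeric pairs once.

A square has two trans pairs of vertices; adjacent vertices are cis.
The distinct arrangements are (3 in all): (CN/I trans, H2O/NO2 trans); (CN/NO2 trans, H2O/I trans); (CN/H2O trans, I/NO2 trans).

3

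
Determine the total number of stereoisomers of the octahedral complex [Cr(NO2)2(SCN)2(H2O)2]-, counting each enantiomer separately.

6

Working through the distinct placements yields 5 geometric isomers: NO2 trans, SCN trans, H2O trans; NO2 cis, SCN cis, H2O trans; NO2 cis, SCN trans, H2O cis; NO2 cis, SCN cis, H2O cis (chiral); NO2 trans, SCN cis, H2O cis.
One of these lacks any improper symmetry element and so occurs as an enantiomeric pair, giving 5 + 1 = 6 stereoisomers in total.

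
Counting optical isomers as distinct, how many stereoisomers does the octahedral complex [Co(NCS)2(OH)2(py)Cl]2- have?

An octahedron has six vertices in three trans pairs; every non-trans pair is cis.
Systematic placement gives 6 geometric isomers: NCS cis, OH cis (3 arrangements, 2 chiral); NCS cis, OH trans; NCS trans, OH cis; NCS trans, OH trans.
Of these, 2 lack any improper symmetry element and so occur as enantiomeric pairs, giving 6 + 2 = 8 stereoisomers in total.

8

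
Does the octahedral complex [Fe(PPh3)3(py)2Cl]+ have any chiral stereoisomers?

no

In an octahedral complex each vertex has one trans partner and four cis neighbours.
Systematic placement gives 3 geometric isomers: PPh3 mer, py trans; PPh3 fac, py cis; PPh3 mer, py cis.
Each arrangement has an internal mirror plane or centre of symmetry, so none is chiral.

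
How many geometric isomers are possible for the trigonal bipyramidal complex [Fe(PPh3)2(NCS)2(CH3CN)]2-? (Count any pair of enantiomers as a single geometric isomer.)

In a trigonal bipyramid the two axial positions differ from the three equatorial ones.
Placing the ligands in turn and identifying arrangements related by rotation or reflection leaves 5 distinct geometric isomers.

5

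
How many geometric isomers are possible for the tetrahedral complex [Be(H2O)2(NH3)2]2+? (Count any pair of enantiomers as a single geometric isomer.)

In a tetrahedral complex all four positions are equivalent and every pair of ligands is adjacent — there is no cis/trans distinction.
Only one geometric arrangement is possible.

1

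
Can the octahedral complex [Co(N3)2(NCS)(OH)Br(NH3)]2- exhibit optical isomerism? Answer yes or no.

yes

The six octahedral sites form three mutually perpendicular trans pairs.
Exhaustive case analysis gives 9 geometric isomers.
Of these, 6 lack any improper symmetry element and so occur as enantiomeric pairs, giving 9 + 6 = 15 stereoisomers in total.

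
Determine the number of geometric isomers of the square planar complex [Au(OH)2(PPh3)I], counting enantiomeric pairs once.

2

A square has two trans pairs of vertices; adjacent vertices are cis.
Working through the distinct placements yields 2 geometric isomers: OH cis; OH trans.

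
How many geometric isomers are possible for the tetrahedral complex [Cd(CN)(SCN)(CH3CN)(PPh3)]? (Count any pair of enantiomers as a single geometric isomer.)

1

All four vertices of a tetrahedron are equivalent and mutually adjacent, so cis/trans isomerism cannot arise.
Only one geometric arrangement is possible; it has no improper symmetry element, so it exists as a pair of enantiomers (2 stereoisomers).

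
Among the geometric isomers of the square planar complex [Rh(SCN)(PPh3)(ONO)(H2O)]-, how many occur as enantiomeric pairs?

0

Working through the distinct placements yields 3 geometric isomers: (H2O/PPh3 trans, ONO/SCN trans); (H2O/SCN trans, ONO/PPh3 trans); (H2O/ONO trans, PPh3/SCN trans).
Each arrangement has an internal mirror plane or centre of symmetry, so none is chiral.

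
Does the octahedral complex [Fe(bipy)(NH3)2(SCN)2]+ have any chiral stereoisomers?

Each bipy is bidentate and must span two cis positions.
The distinct arrangements are (3 in all): NH3 trans, SCN cis; NH3 cis, SCN cis (chiral); NH3 cis, SCN trans.
One of these lacks any improper symmetry element and so occurs as an enantiomeric pair, giving 3 + 1 = 4 stereoisomers in total.

yes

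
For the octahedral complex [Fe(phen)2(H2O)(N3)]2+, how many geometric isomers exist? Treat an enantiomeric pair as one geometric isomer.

Each phen is bidentate and must span two cis positions.
The distinct arrangements are (2 in all): H2O and N3 mutually trans; H2O and N3 mutually cis (chiral).

2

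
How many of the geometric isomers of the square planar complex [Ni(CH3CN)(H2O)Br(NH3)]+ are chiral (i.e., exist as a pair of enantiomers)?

0

In a square planar complex each vertex has one trans partner and two cis neighbours.
The distinct arrangements are (3 in all): (Br/H2O trans, CH3CN/NH3 trans); (Br/NH3 trans, CH3CN/H2O trans); (Br/CH3CN trans, H2O/NH3 trans).
Each arrangement has an internal mirror plane or centre of symmetry, so none is chiral.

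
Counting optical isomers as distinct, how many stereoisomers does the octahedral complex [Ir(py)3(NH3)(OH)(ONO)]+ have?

An octahedron has six vertices in three trans pairs; every non-trans pair is cis.
The distinct arrangements are (4 in all): py mer (3 arrangements); py fac (chiral).
One of these lacks any improper symmetry element and so occurs as an enantiomeric pair, giving 4 + 1 = 5 stereoisomers in total.

5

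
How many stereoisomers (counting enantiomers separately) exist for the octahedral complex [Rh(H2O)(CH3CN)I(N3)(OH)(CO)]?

30

An octahedron has six vertices in three trans pairs; every non-trans pair is cis.
Placing the ligands in turn and identifying arrangements related by rotation or reflection leaves 15 distinct geometric isomers.
Of these, 15 lack any improper symmetry element and so occur as enantiomeric pairs, giving 15 + 15 = 30 stereoisomers in total.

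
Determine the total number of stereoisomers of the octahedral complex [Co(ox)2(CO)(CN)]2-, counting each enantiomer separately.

In an octahedral complex each vertex has one trans partner and four cis neighbours.
Each ox is bidentate and must span two cis positions.
The distinct arrangements are (2 in all): CO and CN mutually trans; CO and CN mutually cis (chiral).
One of these lacks any improper symmetry element and so occurs as an enantiomeric pair, giving 2 + 1 = 3 stereoisomers in total.

3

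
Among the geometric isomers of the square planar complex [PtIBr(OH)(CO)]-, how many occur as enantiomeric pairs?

0

Working through the distinct placements yields 3 geometric isomers: (Br/I trans, CO/OH trans); (Br/OH trans, CO/I trans); (Br/CO trans, I/OH trans).
Each arrangement has an internal mirror plane or centre of symmetry, so none is chiral.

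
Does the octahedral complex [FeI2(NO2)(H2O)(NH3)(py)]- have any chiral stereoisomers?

The six octahedral sites form three mutually perpendicular trans pairs.
Placing the ligands in turn and identifying arrangements related by rotation or reflection leaves 9 distinct geometric isomers.
Of these, 6 lack any improper symmetry element and so occur as enantiomeric pairs, giving 9 + 6 = 15 stereoisomers in total.

yes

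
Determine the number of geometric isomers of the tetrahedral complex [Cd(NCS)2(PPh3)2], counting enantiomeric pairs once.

All four vertices of a tetrahedron are equivalent and mutually adjacent, so cis/trans isomerism cannot arise.
Only one geometric arrangement is possible.

1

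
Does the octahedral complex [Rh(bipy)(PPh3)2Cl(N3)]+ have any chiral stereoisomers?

yes

An octahedron has six vertices in three trans pairs; every non-trans pair is cis.
Each bipy is bidentate and must span two cis positions.
There are 4 geometric isomers: PPh3 cis (3 arrangements, 2 chiral); PPh3 trans.
Of these, 2 lack any improper symmetry element and so occur as enantiomeric pairs, giving 4 + 2 = 6 stereoisomers in total.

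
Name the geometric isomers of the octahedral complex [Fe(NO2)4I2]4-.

An octahedron has six vertices in three trans pairs; every non-trans pair is cis.
There are 2 geometric isomers: I trans; I cis.

cis and trans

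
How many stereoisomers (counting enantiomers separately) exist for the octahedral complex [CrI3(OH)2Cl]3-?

In an octahedral complex each vertex has one trans partner and four cis neighbours.
There are 3 geometric isomers: I mer, OH trans; I fac, OH cis; I mer, OH cis.
Each arrangement has an internal mirror plane or centre of symmetry, so none is chiral.

3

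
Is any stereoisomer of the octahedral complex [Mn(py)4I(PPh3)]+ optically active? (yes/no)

Systematic placement gives 2 geometric isomers: I and PPh3 mutually trans; I and PPh3 mutually cis.
Each arrangement has an internal mirror plane or centre of symmetry, so none is chiral.

no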